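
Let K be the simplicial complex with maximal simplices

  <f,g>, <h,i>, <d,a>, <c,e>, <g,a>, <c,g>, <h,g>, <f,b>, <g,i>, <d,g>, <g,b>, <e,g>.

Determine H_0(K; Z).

K has 9 vertices, 12 edges.
rank ∂_0 = 0, rank ∂_1 = 8 ⇒ b_0 = 9 − 0 − 8 = 1; all invariant factors of ∂_1 are 1 so no torsion. So H_0 = Z.

H_0 = Z.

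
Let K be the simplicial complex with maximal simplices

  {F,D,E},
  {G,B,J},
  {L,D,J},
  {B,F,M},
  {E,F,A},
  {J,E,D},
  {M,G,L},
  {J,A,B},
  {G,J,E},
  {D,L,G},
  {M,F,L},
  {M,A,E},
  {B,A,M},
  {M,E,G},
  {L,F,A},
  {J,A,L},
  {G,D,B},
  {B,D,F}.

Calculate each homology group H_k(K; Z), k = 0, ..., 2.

We work with the vertex ordering A < B < D < E < F < G < J < L < M. The simplices of K, each written with vertices in increasing order, are:

  0-simplices (9): A, B, D, E, F, G, J, L, M
  1-simplices (27): AB, AE, AF, AJ, AL, AM, BD, BF, BG, BJ, BM, DE, DF, DG, DJ, DL, EF, EG, EJ, EM, FL, FM, GJ, GL, GM, JL, LM
  2-simplices (18): ABJ, ABM, AEF, AEM, AFL, AJL, BDF, BDG, BFM, BGJ, DEF, DEJ, DGL, DJL, EGJ, EGM, FLM, GLM

Hence C_0 ≅ Z^9, C_1 ≅ Z^27, C_2 ≅ Z^18.

∂_1: C_1 → C_0 sends each edge [p,q] (with p < q) to q − p.
This gives a 9×27 integer matrix of rank 8; reducing to Smith normal form yields diagonal entries (1,1,1,1,1,1,1,1).

Boundary ∂_2: C_2 → C_1 sends each 2-simplex [p,q,r] to [q,r] − [p,r] + [p,q]. For instance
  ∂DGL = GL − DL + DG,
  ∂AJL = JL − AL + AJ.
As a 27×18 matrix over Z this has rank 18, with invariant factors (1,1,1,1,1,1,1,1,1,1,1,1,1,1,1,1,1,2).

Now H_k = ker ∂_k / im ∂_{k+1}, so:

  H_0: rank C_0 − rank ∂_1 = 9 − 8 = 1, and the invariant factors of ∂_1 are all 1, so H_0 = Z.
  H_1: rank ker ∂_1 − rank ∂_2 = (27 − 8) − 18 = 1, and ∂_2 has invariant factor 2 > 1, so H_1 = Z ⊕ Z_2.
  H_2: rank ker ∂_2 − rank ∂_3 = (18 − 18) − 0 = 0, and there is no ∂_3, so H_2 = 0.

As a check, the Euler characteristic is 9 − 27 + 18 = 0, which agrees with 1 − 1 + 0 = 0.
(K is a triangulation of the Klein bottle.)

H_0 = Z,  H_1 = Z ⊕ Z_2,  H_2 = 0.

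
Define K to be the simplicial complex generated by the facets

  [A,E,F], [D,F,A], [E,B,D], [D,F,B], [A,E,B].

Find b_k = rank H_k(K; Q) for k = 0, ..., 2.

b_0 = 1, b_1 = 1, b_2 = 0.

Fix the vertex order A < B < D < E < F and write every simplex with vertices in increasing order. Then dim K = 2 and the simplices of K are:

  0-simplices (5): A, B, D, E, F
  1-simplices (10): AB, AD, AE, AF, BD, BE, BF, DE, DF, EF
  2-simplices (5): ABE, ADF, AEF, BDE, BDF

so the chain groups are C_0 ≅ Z^5, C_1 ≅ Z^10, C_2 ≅ Z^5.

Boundary ∂_1: C_1 → C_0 maps an edge to its endpoints' difference, ∂[p,q] = q − p. For instance
  ∂AF = F − A.
This gives a 5×10 integer matrix of rank 4; reducing to Smith normal form yields diagonal entries (1,1,1,1).

∂_2: C_2 → C_1 maps a triangle to the signed sum of its edges. For instance
  ∂ADF = DF − AF + AD,
  ∂AEF = EF − AF + AE.
This gives a 10×5 integer matrix of rank 5; reducing to Smith normal form yields diagonal entries (1,1,1,1,1).

From H_k ≅ ker(∂_k) / im(∂_{k+1}) we obtain:

  H_0: rank C_0 − rank ∂_1 = 5 − 4 = 1, and the invariant factors of ∂_1 are all 1, so H_0 = Z.
  H_1: rank ker ∂_1 − rank ∂_2 = (10 − 4) − 5 = 1, and the invariant factors of ∂_2 are all 1, so H_1 = Z.
  H_2: rank ker ∂_2 − rank ∂_3 = (5 − 5) − 0 = 0, and there is no ∂_3, so H_2 = 0.

Hence the Betti numbers are b_0 = 1, b_1 = 1, b_2 = 0.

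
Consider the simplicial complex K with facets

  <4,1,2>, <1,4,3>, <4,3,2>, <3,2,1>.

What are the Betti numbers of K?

K has 4 vertices, 6 edges, 4 triangles.
rank ∂_0 = 0, rank ∂_1 = 3 ⇒ b_0 = 4 − 0 − 3 = 1; all invariant factors of ∂_1 are 1 so no torsion. So H_0 = Z.
rank ∂_1 = 3, rank ∂_2 = 3 ⇒ b_1 = 6 − 3 − 3 = 0; all invariant factors of ∂_2 are 1 so no torsion. So H_1 = 0.
rank ∂_2 = 3, rank ∂_3 = 0 ⇒ b_2 = 4 − 3 − 0 = 1. So H_2 = Z.

b_0 = 1, b_1 = 0, b_2 = 1.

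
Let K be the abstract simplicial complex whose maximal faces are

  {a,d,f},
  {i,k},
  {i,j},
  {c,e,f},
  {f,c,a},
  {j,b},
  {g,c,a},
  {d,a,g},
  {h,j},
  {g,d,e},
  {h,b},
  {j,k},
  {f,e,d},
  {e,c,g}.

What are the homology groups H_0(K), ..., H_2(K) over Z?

H_0 ≅ Z^2,  H_1 ≅ Z^2,  H_2 ≅ Z.

Fix the vertex order a < b < c < d < e < f < g < h < i < j < k and write every simplex with vertices in increasing order. Then dim K = 2 and the simplices of K are:

  0-simplices (11): a, b, c, d, e, f, g, h, i, j, k
  1-simplices (18): ac, ad, af, ag, bh, bj, ce, cf, cg, de, df, dg, ef, eg, hj, ij, ik, jk
  2-simplices (8): acf, acg, adf, adg, cef, ceg, def, deg

so the chain groups are C_0 ≅ Z^11, C_1 ≅ Z^18, C_2 ≅ Z^8.

∂_1: C_1 → C_0 is given by ∂[p,q] = [q] − [p].
The 11×18 boundary matrix has rank 9 and Smith normal form diag(1,1,1,1,1,1,1,1,1).

The boundary map ∂_2: C_2 → C_1 acts by ∂[p,q,r] = [q,r] − [p,r] + [p,q]. For instance
  ∂adf = df − af + ad,
  ∂adg = dg − ag + ad.
The resulting 18×8 matrix has rank 7, and its Smith normal form has invariant factors (1,1,1,1,1,1,1).

Computing H_k = (kernel of ∂_k) / (image of ∂_{k+1}):

  H_0: rank C_0 − rank ∂_1 = 11 − 9 = 2, and the invariant factors of ∂_1 are all 1, so H_0 = Z^2.
  H_1: rank ker ∂_1 − rank ∂_2 = (18 − 9) − 7 = 2, and the invariant factors of ∂_2 are all 1, so H_1 = Z^2.
  H_2: rank ker ∂_2 − rank ∂_3 = (8 − 7) − 0 = 1, and there is no ∂_3, so H_2 = Z.

(K is a triangulation of the disjoint union of a wedge of 2 circles and the 2-sphere S^2.)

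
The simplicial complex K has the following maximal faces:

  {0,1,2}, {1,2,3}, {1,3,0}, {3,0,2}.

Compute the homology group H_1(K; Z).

H_1 = 0.

We work with the vertex ordering 0 < 1 < 2 < 3. The simplices of K, each written with vertices in increasing order, are:

  0-simplices (4): [0], [1], [2], [3]
  1-simplices (6): [0,1], [0,2], [0,3], [1,2], [1,3], [2,3]
  2-simplices (4): [0,1,2], [0,1,3], [0,2,3], [1,2,3]

so the chain groups are C_0 ≅ Z^4, C_1 ≅ Z^6, C_2 ≅ Z^4.

The boundary map ∂_1: C_1 → C_0 is given by ∂[p,q] = [q] − [p]. For instance
  ∂[0,2] = [2] − [0].
The resulting 4×6 matrix has rank 3, and its Smith normal form has invariant factors (1,1,1).

∂_2: C_2 → C_1 maps a triangle to the signed sum of its edges. For instance
  ∂[0,2,3] = [2,3] − [0,3] + [0,2],
  ∂[0,1,3] = [1,3] − [0,3] + [0,1].
The 6×4 boundary matrix has rank 3 and Smith normal form diag(1,1,1).

Reading off H_k = ker ∂_k / im ∂_{k+1}:

  H_1: rank ker ∂_1 − rank ∂_2 = (6 − 3) − 3 = 0, and the invariant factors of ∂_2 are all 1, so H_1 ≅ 0.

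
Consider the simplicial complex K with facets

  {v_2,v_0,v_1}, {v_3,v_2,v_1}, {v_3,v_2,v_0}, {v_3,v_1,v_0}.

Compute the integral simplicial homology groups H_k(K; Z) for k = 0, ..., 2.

H_0 ≅ Z,  H_1 = 0,  H_2 ≅ Z.

Fix the vertex order v_0 < v_1 < v_2 < v_3 and write every simplex with vertices in increasing order. Then dim K = 2 and the simplices of K are:

  0-simplices (4): [v_0], [v_1], [v_2], [v_3]
  1-simplices (6): [v_0,v_1], [v_0,v_2], [v_0,v_3], [v_1,v_2], [v_1,v_3], [v_2,v_3]
  2-simplices (4): [v_0,v_1,v_2], [v_0,v_1,v_3], [v_0,v_2,v_3], [v_1,v_2,v_3]

Hence C_0 ≅ Z^4, C_1 ≅ Z^6, C_2 ≅ Z^4.

∂_1: C_1 → C_0 sends each edge [p,q] (with p < q) to q − p. For instance
  ∂[v_2,v_3] = [v_3] − [v_2].
The 4×6 boundary matrix has rank 3 and Smith normal form diag(1,1,1).

The boundary map ∂_2: C_2 → C_1 sends each 2-simplex [p,q,r] to [q,r] − [p,r] + [p,q]. For instance
  ∂[v_1,v_2,v_3] = [v_2,v_3] − [v_1,v_3] + [v_1,v_2],
  ∂[v_0,v_2,v_3] = [v_2,v_3] − [v_0,v_3] + [v_0,v_2].
The 6×4 boundary matrix has rank 3 and Smith normal form diag(1,1,1).

Now H_k = ker ∂_k / im ∂_{k+1}, so:

  H_0: rank C_0 − rank ∂_1 = 4 − 3 = 1, and the invariant factors of ∂_1 are all 1, so H_0 = Z.
  H_1: rank ker ∂_1 − rank ∂_2 = (6 − 3) − 3 = 0, and the invariant factors of ∂_2 are all 1, so H_1 = 0.
  H_2: rank ker ∂_2 − rank ∂_3 = (4 − 3) − 0 = 1, and there is no ∂_3, so H_2 = Z.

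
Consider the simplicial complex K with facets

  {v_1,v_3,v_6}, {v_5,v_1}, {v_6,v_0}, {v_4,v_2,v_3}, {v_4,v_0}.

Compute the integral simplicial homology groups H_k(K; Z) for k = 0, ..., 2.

H_0 = Z,  H_1 = Z,  H_2 = 0.

Fix the vertex order v_0 < v_1 < v_2 < v_3 < v_4 < v_5 < v_6 and write every simplex with vertices in increasing order. Then dim K = 2 and the simplices of K are:

  0-simplices (7): [v_0], [v_1], [v_2], [v_3], [v_4], [v_5], [v_6]
  1-simplices (9): [v_0,v_4], [v_0,v_6], [v_1,v_3], [v_1,v_5], [v_1,v_6], [v_2,v_3], [v_2,v_4], [v_3,v_4], [v_3,v_6]
  2-simplices (2): [v_1,v_3,v_6], [v_2,v_3,v_4]

giving chain groups C_0 ≅ Z^7, C_1 ≅ Z^9, C_2 ≅ Z^2.

Boundary ∂_1: C_1 → C_0 sends each edge [p,q] (with p < q) to q − p. For instance
  ∂[v_1,v_5] = [v_5] − [v_1].
As a 7×9 matrix over Z this has rank 6, with invariant factors (1,1,1,1,1,1).

The boundary map ∂_2: C_2 → C_1 maps a triangle to the signed sum of its edges. For instance
  ∂[v_2,v_3,v_4] = [v_3,v_4] − [v_2,v_4] + [v_2,v_3],
  ∂[v_1,v_3,v_6] = [v_3,v_6] − [v_1,v_6] + [v_1,v_3].
As a 9×2 matrix over Z this has rank 2, with invariant factors (1,1).

Reading off H_k = ker ∂_k / im ∂_{k+1}:

  H_0: rank C_0 − rank ∂_1 = 7 − 6 = 1, and the invariant factors of ∂_1 are all 1, so H_0 ≅ Z.
  H_1: rank ker ∂_1 − rank ∂_2 = (9 − 6) − 2 = 1, and the invariant factors of ∂_2 are all 1, so H_1 ≅ Z.
  H_2: rank ker ∂_2 − rank ∂_3 = (2 − 2) − 0 = 0, and there is no ∂_3, so H_2 ≅ 0.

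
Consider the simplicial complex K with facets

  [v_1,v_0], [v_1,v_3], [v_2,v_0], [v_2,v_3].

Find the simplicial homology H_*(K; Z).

H_0 = Z,  H_1 = Z.

Order the vertices as v_0 < v_1 < v_2 < v_3. Listing each simplex with vertices in this order, K has dimension 1 with simplices:

  0-simplices (4): [v_0], [v_1], [v_2], [v_3]
  1-simplices (4): [v_0,v_1], [v_0,v_2], [v_1,v_3], [v_2,v_3]

Hence C_0 ≅ Z^4, C_1 ≅ Z^4.

Boundary ∂_1: C_1 → C_0 maps an edge to its endpoints' difference, ∂[p,q] = q − p. For instance
  ∂[v_2,v_3] = [v_3] − [v_2].
This gives a 4×4 integer matrix of rank 3; reducing to Smith normal form yields diagonal entries (1,1,1).

From H_k ≅ ker(∂_k) / im(∂_{k+1}) we obtain:

  H_0: rank C_0 − rank ∂_1 = 4 − 3 = 1, and the invariant factors of ∂_1 are all 1, so H_0 ≅ Z.
  H_1: rank ker ∂_1 − rank ∂_2 = (4 − 3) − 0 = 1, and there is no ∂_2, so H_1 ≅ Z.

As a check, the Euler characteristic is 4 − 4 = 0, which agrees with 1 − 1 = 0.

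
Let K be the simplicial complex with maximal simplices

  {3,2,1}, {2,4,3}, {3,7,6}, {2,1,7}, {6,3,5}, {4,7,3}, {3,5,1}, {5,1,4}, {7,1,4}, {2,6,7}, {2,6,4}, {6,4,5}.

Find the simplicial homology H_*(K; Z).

We work with the vertex ordering 1 < 2 < 3 < 4 < 5 < 6 < 7. The simplices of K, each written with vertices in increasing order, are:

  0-simplices (7): [1], [2], [3], [4], [5], [6], [7]
  1-simplices (18): [1,2], [1,3], [1,4], [1,5], [1,7], [2,3], [2,4], [2,6], [2,7], [3,4], [3,5], [3,6], [3,7], [4,5], [4,6], [4,7], [5,6], [6,7]
  2-simplices (12): [1,2,3], [1,2,7], [1,3,5], [1,4,5], [1,4,7], [2,3,4], [2,4,6], [2,6,7], [3,4,7], [3,5,6], [3,6,7], [4,5,6]

Hence C_0 ≅ Z^7, C_1 ≅ Z^18, C_2 ≅ Z^12.

The boundary map ∂_1: C_1 → C_0 maps an edge to its endpoints' difference, ∂[p,q] = q − p. For instance
  ∂[2,6] = [6] − [2].
As a 7×18 matrix over Z this has rank 6, with invariant factors (1,1,1,1,1,1).

The boundary map ∂_2: C_2 → C_1 sends each 2-simplex [p,q,r] to [q,r] − [p,r] + [p,q]. For instance
  ∂[1,4,5] = [4,5] − [1,5] + [1,4],
  ∂[3,4,7] = [4,7] − [3,7] + [3,4].
As a 18×12 matrix over Z this has rank 12, with invariant factors (1,1,1,1,1,1,1,1,1,1,1,2).

Now H_k = ker ∂_k / im ∂_{k+1}, so:

  H_0: rank C_0 − rank ∂_1 = 7 − 6 = 1, and the invariant factors of ∂_1 are all 1, so H_0 ≅ Z.
  H_1: rank ker ∂_1 − rank ∂_2 = (18 − 6) − 12 = 0, and ∂_2 has invariant factor 2 > 1, so H_1 ≅ Z/2Z.
  H_2: rank ker ∂_2 − rank ∂_3 = (12 − 12) − 0 = 0, and there is no ∂_3, so H_2 ≅ 0.

As a check, the Euler characteristic is 7 − 18 + 12 = 1, which agrees with 1 − 0 + 0 = 1.

H_0 = Z,  H_1 = Z/2Z,  H_2 = 0.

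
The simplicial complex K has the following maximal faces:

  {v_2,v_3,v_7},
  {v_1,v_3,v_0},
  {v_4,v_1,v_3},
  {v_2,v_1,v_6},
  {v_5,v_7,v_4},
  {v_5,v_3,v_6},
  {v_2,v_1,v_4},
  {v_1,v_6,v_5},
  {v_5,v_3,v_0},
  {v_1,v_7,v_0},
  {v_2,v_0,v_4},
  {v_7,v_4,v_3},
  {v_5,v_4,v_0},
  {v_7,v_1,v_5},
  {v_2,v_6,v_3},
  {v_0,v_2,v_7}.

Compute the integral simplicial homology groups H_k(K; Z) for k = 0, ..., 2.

H_0 = Z,  H_1 = Z^2,  H_2 = Z.

We work with the vertex ordering v_0 < v_1 < v_2 < v_3 < v_4 < v_5 < v_6 < v_7. The simplices of K, each written with vertices in increasing order, are:

  0-simplices (8): [v_0], [v_1], [v_2], [v_3], [v_4], [v_5], [v_6], [v_7]
  1-simplices (24): (24 of them)
  2-simplices (16): (16 of them)

Hence C_0 ≅ Z^8, C_1 ≅ Z^24, C_2 ≅ Z^16.

∂_1: C_1 → C_0 sends each edge [p,q] (with p < q) to q − p. For instance
  ∂[v_1,v_4] = [v_4] − [v_1].
This gives a 8×24 integer matrix of rank 7; reducing to Smith normal form yields diagonal entries (1,1,1,1,1,1,1).

The boundary map ∂_2: C_2 → C_1 acts by ∂[p,q,r] = [q,r] − [p,r] + [p,q]. For instance
  ∂[v_0,v_2,v_4] = [v_2,v_4] − [v_0,v_4] + [v_0,v_2],
  ∂[v_1,v_2,v_4] = [v_2,v_4] − [v_1,v_4] + [v_1,v_2].
The resulting 24×16 matrix has rank 15, and its Smith normal form has invariant factors (1,1,1,1,1,1,1,1,1,1,1,1,1,1,1).

Now H_k = ker ∂_k / im ∂_{k+1}, so:

  H_0: rank C_0 − rank ∂_1 = 8 − 7 = 1, and the invariant factors of ∂_1 are all 1, so H_0 = Z.
  H_1: rank ker ∂_1 − rank ∂_2 = (24 − 7) − 15 = 2, and the invariant factors of ∂_2 are all 1, so H_1 = Z^2.
  H_2: rank ker ∂_2 − rank ∂_3 = (16 − 15) − 0 = 1, and there is no ∂_3, so H_2 = Z.

As a check, the Euler characteristic is 8 − 24 + 16 = 0, which agrees with 1 − 2 + 1 = 0.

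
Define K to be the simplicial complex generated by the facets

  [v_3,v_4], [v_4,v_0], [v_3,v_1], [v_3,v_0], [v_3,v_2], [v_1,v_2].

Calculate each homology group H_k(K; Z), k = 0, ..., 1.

H_0 = Z,  H_1 = Z^2.

Take the total order v_0 < v_1 < v_2 < v_3 < v_4 on the vertex set. Then K (dimension 1) consists of the simplices:

  0-simplices (5): [v_0], [v_1], [v_2], [v_3], [v_4]
  1-simplices (6): [v_0,v_3], [v_0,v_4], [v_1,v_2], [v_1,v_3], [v_2,v_3], [v_3,v_4]

giving chain groups C_0 ≅ Z^5, C_1 ≅ Z^6.

The boundary map ∂_1: C_1 → C_0 maps an edge to its endpoints' difference, ∂[p,q] = q − p.
The resulting 5×6 matrix has rank 4, and its Smith normal form has invariant factors (1,1,1,1).

Reading off H_k = ker ∂_k / im ∂_{k+1}:

  H_0: rank C_0 − rank ∂_1 = 5 − 4 = 1, and the invariant factors of ∂_1 are all 1, so H_0 ≅ Z.
  H_1: rank ker ∂_1 − rank ∂_2 = (6 − 4) − 0 = 2, and there is no ∂_2, so H_1 ≅ Z^2.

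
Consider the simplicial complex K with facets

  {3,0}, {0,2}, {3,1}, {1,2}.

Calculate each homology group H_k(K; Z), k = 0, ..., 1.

H_0 ≅ Z,  H_1 ≅ Z.

K has 4 vertices, 4 edges.
rank ∂_0 = 0, rank ∂_1 = 3 ⇒ b_0 = 4 − 0 − 3 = 1; all invariant factors of ∂_1 are 1 so no torsion. So H_0 = Z.
rank ∂_1 = 3, rank ∂_2 = 0 ⇒ b_1 = 4 − 3 − 0 = 1. So H_1 = Z.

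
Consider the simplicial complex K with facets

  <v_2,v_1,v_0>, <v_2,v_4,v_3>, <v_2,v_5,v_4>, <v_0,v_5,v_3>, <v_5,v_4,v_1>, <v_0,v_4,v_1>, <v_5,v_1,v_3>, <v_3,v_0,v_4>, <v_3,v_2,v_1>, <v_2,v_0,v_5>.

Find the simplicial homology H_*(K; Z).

H_0 = Z,  H_1 = Z_2,  H_2 = 0.

Fix the vertex order v_0 < v_1 < v_2 < v_3 < v_4 < v_5 and write every simplex with vertices in increasing order. Then dim K = 2 and the simplices of K are:

  0-simplices (6): [v_0], [v_1], [v_2], [v_3], [v_4], [v_5]
  1-simplices (15): (15 of them)
  2-simplices (10): [v_0,v_1,v_2], [v_0,v_1,v_4], [v_0,v_2,v_5], [v_0,v_3,v_4], [v_0,v_3,v_5], [v_1,v_2,v_3], [v_1,v_3,v_5], [v_1,v_4,v_5], [v_2,v_3,v_4], [v_2,v_4,v_5]

so the chain groups are C_0 ≅ Z^6, C_1 ≅ Z^15, C_2 ≅ Z^10.

∂_1: C_1 → C_0 maps an edge to its endpoints' difference, ∂[p,q] = q − p.
As a 6×15 matrix over Z this has rank 5, with invariant factors (1,1,1,1,1).

The boundary map ∂_2: C_2 → C_1 acts by ∂[p,q,r] = [q,r] − [p,r] + [p,q]. For instance
  ∂[v_2,v_4,v_5] = [v_4,v_5] − [v_2,v_5] + [v_2,v_4],
  ∂[v_2,v_3,v_4] = [v_3,v_4] − [v_2,v_4] + [v_2,v_3].
As a 15×10 matrix over Z this has rank 10, with invariant factors (1,1,1,1,1,1,1,1,1,2).

Now H_k = ker ∂_k / im ∂_{k+1}, so:

  H_0: rank C_0 − rank ∂_1 = 6 − 5 = 1, and the invariant factors of ∂_1 are all 1, so H_0 = Z.
  H_1: rank ker ∂_1 − rank ∂_2 = (15 − 5) − 10 = 0, and ∂_2 has invariant factor 2 > 1, so H_1 = Z_2.
  H_2: rank ker ∂_2 − rank ∂_3 = (10 − 10) − 0 = 0, and there is no ∂_3, so H_2 = 0.

(K is a triangulation of the real projective plane RP^2.)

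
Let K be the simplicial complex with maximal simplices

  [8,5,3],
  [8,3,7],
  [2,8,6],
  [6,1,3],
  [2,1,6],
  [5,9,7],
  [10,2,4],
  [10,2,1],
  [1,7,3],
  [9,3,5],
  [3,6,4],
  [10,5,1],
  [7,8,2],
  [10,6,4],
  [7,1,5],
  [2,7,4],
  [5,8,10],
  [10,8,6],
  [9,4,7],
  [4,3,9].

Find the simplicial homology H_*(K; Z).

H_0 ≅ Z,  H_1 ≅ Z ⊕ Z/2Z,  H_2 = 0.

We work with the vertex ordering 1 < 2 < 3 < 4 < 5 < 6 < 7 < 8 < 9 < 10. The simplices of K, each written with vertices in increasing order, are:

  0-simplices (10): [1], [2], [3], [4], [5], [6], [7], [8], [9], [10]
  1-simplices (30): (30 of them)
  2-simplices (20): (20 of them)

Hence C_0 ≅ Z^10, C_1 ≅ Z^30, C_2 ≅ Z^20.

The boundary map ∂_1: C_1 → C_0 is given by ∂[p,q] = [q] − [p]. For instance
  ∂[1,10] = [10] − [1].
The resulting 10×30 matrix has rank 9, and its Smith normal form has invariant factors (1,1,1,1,1,1,1,1,1).

Boundary ∂_2: C_2 → C_1 acts by ∂[p,q,r] = [q,r] − [p,r] + [p,q]. For instance
  ∂[1,3,7] = [3,7] − [1,7] + [1,3],
  ∂[1,3,6] = [3,6] − [1,6] + [1,3].
The resulting 30×20 matrix has rank 20, and its Smith normal form has invariant factors (1,1,1,1,1,1,1,1,1,1,1,1,1,1,1,1,1,1,1,2).

Computing H_k = (kernel of ∂_k) / (image of ∂_{k+1}):

  H_0: rank C_0 − rank ∂_1 = 10 − 9 = 1, and the invariant factors of ∂_1 are all 1, so H_0 ≅ Z.
  H_1: rank ker ∂_1 − rank ∂_2 = (30 − 9) − 20 = 1, and ∂_2 has invariant factor 2 > 1, so H_1 ≅ Z ⊕ Z/2Z.
  H_2: rank ker ∂_2 − rank ∂_3 = (20 − 20) − 0 = 0, and there is no ∂_3, so H_2 ≅ 0.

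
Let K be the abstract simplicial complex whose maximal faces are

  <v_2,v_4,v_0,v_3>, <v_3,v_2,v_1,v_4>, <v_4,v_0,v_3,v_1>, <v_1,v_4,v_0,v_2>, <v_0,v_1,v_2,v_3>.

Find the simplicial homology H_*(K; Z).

Take the total order v_0 < v_1 < v_2 < v_3 < v_4 on the vertex set. Then K (dimension 3) consists of the simplices:

  0-simplices (5): [v_0], [v_1], [v_2], [v_3], [v_4]
  1-simplices (10): [v_0,v_1], [v_0,v_2], [v_0,v_3], [v_0,v_4], [v_1,v_2], [v_1,v_3], [v_1,v_4], [v_2,v_3], [v_2,v_4], [v_3,v_4]
  2-simplices (10): [v_0,v_1,v_2], [v_0,v_1,v_3], [v_0,v_1,v_4], [v_0,v_2,v_3], [v_0,v_2,v_4], [v_0,v_3,v_4], [v_1,v_2,v_3], [v_1,v_2,v_4], [v_1,v_3,v_4], [v_2,v_3,v_4]
  3-simplices (5): [v_0,v_1,v_2,v_3], [v_0,v_1,v_2,v_4], [v_0,v_1,v_3,v_4], [v_0,v_2,v_3,v_4], [v_1,v_2,v_3,v_4]

Hence C_0 ≅ Z^5, C_1 ≅ Z^10, C_2 ≅ Z^10, C_3 ≅ Z^5.

∂_1: C_1 → C_0 is given by ∂[p,q] = [q] − [p].
This gives a 5×10 integer matrix of rank 4; reducing to Smith normal form yields diagonal entries (1,1,1,1).

The boundary map ∂_2: C_2 → C_1 acts by ∂[p,q,r] = [q,r] − [p,r] + [p,q]. For instance
  ∂[v_1,v_3,v_4] = [v_3,v_4] − [v_1,v_4] + [v_1,v_3],
  ∂[v_0,v_1,v_2] = [v_1,v_2] − [v_0,v_2] + [v_0,v_1].
As a 10×10 matrix over Z this has rank 6, with invariant factors (1,1,1,1,1,1).

Boundary ∂_3: C_3 → C_2 sends each 3-simplex σ to the alternating sum Σ_i (−1)^i (σ with its i-th vertex removed). For instance
  ∂[v_0,v_1,v_2,v_4] = [v_1,v_2,v_4] − [v_0,v_2,v_4] + [v_0,v_1,v_4] − [v_0,v_1,v_2],
  ∂[v_0,v_1,v_2,v_3] = [v_1,v_2,v_3] − [v_0,v_2,v_3] + [v_0,v_1,v_3] − [v_0,v_1,v_2].
This gives a 10×5 integer matrix of rank 4; reducing to Smith normal form yields diagonal entries (1,1,1,1).

Now H_k = ker ∂_k / im ∂_{k+1}, so:

  H_0: rank C_0 − rank ∂_1 = 5 − 4 = 1, and the invariant factors of ∂_1 are all 1, so H_0 = Z.
  H_1: rank ker ∂_1 − rank ∂_2 = (10 − 4) − 6 = 0, and the invariant factors of ∂_2 are all 1, so H_1 = 0.
  H_2: rank ker ∂_2 − rank ∂_3 = (10 − 6) − 4 = 0, and the invariant factors of ∂_3 are all 1, so H_2 = 0.
  H_3: rank ker ∂_3 − rank ∂_4 = (5 − 4) − 0 = 1, and there is no ∂_4, so H_3 = Z.

H_0 ≅ Z,  H_1 = 0,  H_2 = 0,  H_3 ≅ Z.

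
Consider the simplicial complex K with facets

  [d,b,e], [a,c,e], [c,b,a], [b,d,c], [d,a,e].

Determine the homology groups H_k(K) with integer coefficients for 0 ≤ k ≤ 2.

H_0 = Z,  H_1 = Z,  H_2 = 0.

K has 5 vertices, 10 edges, 5 triangles.
rank ∂_0 = 0, rank ∂_1 = 4 ⇒ b_0 = 5 − 0 − 4 = 1; all invariant factors of ∂_1 are 1 so no torsion. So H_0 ≅ Z.
rank ∂_1 = 4, rank ∂_2 = 5 ⇒ b_1 = 10 − 4 − 5 = 1; all invariant factors of ∂_2 are 1 so no torsion. So H_1 ≅ Z.
rank ∂_2 = 5, rank ∂_3 = 0 ⇒ b_2 = 5 − 5 − 0 = 0. So H_2 ≅ 0.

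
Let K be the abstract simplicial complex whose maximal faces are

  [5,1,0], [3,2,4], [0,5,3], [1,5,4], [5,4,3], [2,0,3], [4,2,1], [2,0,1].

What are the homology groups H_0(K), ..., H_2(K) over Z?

Fix the vertex order 0 < 1 < 2 < 3 < 4 < 5 and write every simplex with vertices in increasing order. Then dim K = 2 and the simplices of K are:

  0-simplices (6): [0], [1], [2], [3], [4], [5]
  1-simplices (12): [0,1], [0,2], [0,3], [0,5], [1,2], [1,4], [1,5], [2,3], [2,4], [3,4], [3,5], [4,5]
  2-simplices (8): [0,1,2], [0,1,5], [0,2,3], [0,3,5], [1,2,4], [1,4,5], [2,3,4], [3,4,5]

giving chain groups C_0 ≅ Z^6, C_1 ≅ Z^12, C_2 ≅ Z^8.

Boundary ∂_1: C_1 → C_0 maps an edge to its endpoints' difference, ∂[p,q] = q − p.
The resulting 6×12 matrix has rank 5, and its Smith normal form has invariant factors (1,1,1,1,1).

Boundary ∂_2: C_2 → C_1 acts by ∂[p,q,r] = [q,r] − [p,r] + [p,q]. For instance
  ∂[0,1,5] = [1,5] − [0,5] + [0,1],
  ∂[1,2,4] = [2,4] − [1,4] + [1,2].
The 12×8 boundary matrix has rank 7 and Smith normal form diag(1,1,1,1,1,1,1).

Reading off H_k = ker ∂_k / im ∂_{k+1}:

  H_0: rank C_0 − rank ∂_1 = 6 − 5 = 1, and the invariant factors of ∂_1 are all 1, so H_0 = Z.
  H_1: rank ker ∂_1 − rank ∂_2 = (12 − 5) − 7 = 0, and the invariant factors of ∂_2 are all 1, so H_1 = 0.
  H_2: rank ker ∂_2 − rank ∂_3 = (8 − 7) − 0 = 1, and there is no ∂_3, so H_2 = Z.

H_0 ≅ Z,  H_1 = 0,  H_2 ≅ Z.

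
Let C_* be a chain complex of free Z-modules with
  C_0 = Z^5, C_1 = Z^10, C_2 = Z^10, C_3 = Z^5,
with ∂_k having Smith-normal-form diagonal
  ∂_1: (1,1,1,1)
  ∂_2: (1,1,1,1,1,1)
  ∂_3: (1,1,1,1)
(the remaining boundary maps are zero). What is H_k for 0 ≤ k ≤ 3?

H_0: b_0 = 5 − 0 − 4 = 1; torsion from ∂_1 factors > 1: none. So H_0 = Z.
H_1: b_1 = 10 − 4 − 6 = 0; torsion from ∂_2 factors > 1: none. So H_1 = 0.
H_2: b_2 = 10 − 6 − 4 = 0; torsion from ∂_3 factors > 1: none. So H_2 = 0.
H_3: b_3 = 5 − 4 − 0 = 1; torsion from ∂_4 factors > 1: none. So H_3 = Z.

H_0 = Z,  H_1 = 0,  H_2 = 0,  H_3 = Z.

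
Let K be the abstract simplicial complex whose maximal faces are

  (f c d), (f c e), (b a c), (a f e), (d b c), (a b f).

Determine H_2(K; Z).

We work with the vertex ordering a < b < c < d < e < f. The simplices of K, each written with vertices in increasing order, are:

  0-simplices (6): a, b, c, d, e, f
  1-simplices (12): ab, ac, ae, af, bc, bd, bf, cd, ce, cf, df, ef
  2-simplices (6): abc, abf, aef, bcd, cdf, cef

giving chain groups C_0 ≅ Z^6, C_1 ≅ Z^12, C_2 ≅ Z^6.

Boundary ∂_1: C_1 → C_0 is given by ∂[p,q] = [q] − [p]. For instance
  ∂cf = f − c.
The resulting 6×12 matrix has rank 5, and its Smith normal form has invariant factors (1,1,1,1,1).

Boundary ∂_2: C_2 → C_1 acts by ∂[p,q,r] = [q,r] − [p,r] + [p,q]. For instance
  ∂cef = ef − cf + ce,
  ∂bcd = cd − bd + bc.
The resulting 12×6 matrix has rank 6, and its Smith normal form has invariant factors (1,1,1,1,1,1).

Now H_k = ker ∂_k / im ∂_{k+1}, so:

  H_2: rank ker ∂_2 − rank ∂_3 = (6 − 6) − 0 = 0, and there is no ∂_3, so H_2 = 0.

H_2 = 0.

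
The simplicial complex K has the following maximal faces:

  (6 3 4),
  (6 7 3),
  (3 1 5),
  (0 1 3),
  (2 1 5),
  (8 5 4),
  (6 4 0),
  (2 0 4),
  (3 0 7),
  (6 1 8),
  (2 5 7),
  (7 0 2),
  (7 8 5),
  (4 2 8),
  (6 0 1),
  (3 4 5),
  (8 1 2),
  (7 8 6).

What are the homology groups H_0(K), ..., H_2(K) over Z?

H_0 = Z,  H_1 = Z ⊕ Z/2,  H_2 = 0.

K has 9 vertices, 27 edges, 18 triangles.
rank ∂_0 = 0, rank ∂_1 = 8 ⇒ b_0 = 9 − 0 − 8 = 1; all invariant factors of ∂_1 are 1 so no torsion. So H_0 = Z.
rank ∂_1 = 8, rank ∂_2 = 18 ⇒ b_1 = 27 − 8 − 18 = 1; ∂_2 has invariant factor(s) [2] giving torsion. So H_1 = Z ⊕ Z/2.
rank ∂_2 = 18, rank ∂_3 = 0 ⇒ b_2 = 18 − 18 − 0 = 0. So H_2 = 0.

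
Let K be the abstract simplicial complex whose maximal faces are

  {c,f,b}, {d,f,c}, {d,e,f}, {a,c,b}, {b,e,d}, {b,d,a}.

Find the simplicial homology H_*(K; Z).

H_0 ≅ Z,  H_1 ≅ Z,  H_2 = 0.

We work with the vertex ordering a < b < c < d < e < f. The simplices of K, each written with vertices in increasing order, are:

  0-simplices (6): a, b, c, d, e, f
  1-simplices (12): ab, ac, ad, bc, bd, be, bf, cd, cf, de, df, ef
  2-simplices (6): abc, abd, bcf, bde, cdf, def

so the chain groups are C_0 ≅ Z^6, C_1 ≅ Z^12, C_2 ≅ Z^6.

The boundary map ∂_1: C_1 → C_0 maps an edge to its endpoints' difference, ∂[p,q] = q − p. For instance
  ∂ef = f − e.
The resulting 6×12 matrix has rank 5, and its Smith normal form has invariant factors (1,1,1,1,1).

Boundary ∂_2: C_2 → C_1 sends each 2-simplex [p,q,r] to [q,r] − [p,r] + [p,q]. For instance
  ∂def = ef − df + de,
  ∂bcf = cf − bf + bc.
The 12×6 boundary matrix has rank 6 and Smith normal form diag(1,1,1,1,1,1).

Reading off H_k = ker ∂_k / im ∂_{k+1}:

  H_0: rank C_0 − rank ∂_1 = 6 − 5 = 1, and the invariant factors of ∂_1 are all 1, so H_0 = Z.
  H_1: rank ker ∂_1 − rank ∂_2 = (12 − 5) − 6 = 1, and the invariant factors of ∂_2 are all 1, so H_1 = Z.
  H_2: rank ker ∂_2 − rank ∂_3 = (6 − 6) − 0 = 0, and there is no ∂_3, so H_2 = 0.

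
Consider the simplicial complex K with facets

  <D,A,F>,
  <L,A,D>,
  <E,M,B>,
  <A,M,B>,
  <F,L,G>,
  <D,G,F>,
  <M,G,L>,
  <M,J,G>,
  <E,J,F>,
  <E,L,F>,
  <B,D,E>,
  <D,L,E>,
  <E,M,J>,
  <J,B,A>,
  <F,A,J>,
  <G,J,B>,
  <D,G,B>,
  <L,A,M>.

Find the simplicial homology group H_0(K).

Fix the vertex order A < B < D < E < F < G < J < L < M and write every simplex with vertices in increasing order. Then dim K = 2 and the simplices of K are:

  0-simplices (9): A, B, D, E, F, G, J, L, M
  1-simplices (27): AB, AD, AF, AJ, AL, AM, BD, BE, BG, BJ, BM, DE, DF, DG, DL, EF, EJ, EL, EM, FG, FJ, FL, GJ, GL, GM, JM, LM
  2-simplices (18): ABJ, ABM, ADF, ADL, AFJ, ALM, BDE, BDG, BEM, BGJ, DEL, DFG, EFJ, EFL, EJM, FGL, GJM, GLM

Hence C_0 ≅ Z^9, C_1 ≅ Z^27, C_2 ≅ Z^18.

∂_1: C_1 → C_0 is given by ∂[p,q] = [q] − [p]. For instance
  ∂BE = E − B.
The 9×27 boundary matrix has rank 8 and Smith normal form diag(1,1,1,1,1,1,1,1).

The boundary map ∂_2: C_2 → C_1 maps a triangle to the signed sum of its edges. For instance
  ∂EFJ = FJ − EJ + EF,
  ∂GLM = LM − GM + GL.
As a 27×18 matrix over Z this has rank 18, with invariant factors (1,1,1,1,1,1,1,1,1,1,1,1,1,1,1,1,1,2).

Now H_k = ker ∂_k / im ∂_{k+1}, so:

  H_0: rank C_0 − rank ∂_1 = 9 − 8 = 1, and the invariant factors of ∂_1 are all 1, so H_0 ≅ Z.

(K is a triangulation of the Klein bottle.)

H_0 ≅ Z.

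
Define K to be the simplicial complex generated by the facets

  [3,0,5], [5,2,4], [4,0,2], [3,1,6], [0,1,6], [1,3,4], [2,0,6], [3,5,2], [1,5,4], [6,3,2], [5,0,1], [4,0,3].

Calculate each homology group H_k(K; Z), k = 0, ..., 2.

H_0 = Z,  H_1 = Z/2,  H_2 = 0.

Order the vertices as 0 < 1 < 2 < 3 < 4 < 5 < 6. Listing each simplex with vertices in this order, K has dimension 2 with simplices:

  0-simplices (7): [0], [1], [2], [3], [4], [5], [6]
  1-simplices (18): [0,1], [0,2], [0,3], [0,4], [0,5], [0,6], [1,3], [1,4], [1,5], [1,6], [2,3], [2,4], [2,5], [2,6], [3,4], [3,5], [3,6], [4,5]
  2-simplices (12): [0,1,5], [0,1,6], [0,2,4], [0,2,6], [0,3,4], [0,3,5], [1,3,4], [1,3,6], [1,4,5], [2,3,5], [2,3,6], [2,4,5]

so the chain groups are C_0 ≅ Z^7, C_1 ≅ Z^18, C_2 ≅ Z^12.

Boundary ∂_1: C_1 → C_0 maps an edge to its endpoints' difference, ∂[p,q] = q − p. For instance
  ∂[1,4] = [4] − [1].
As a 7×18 matrix over Z this has rank 6, with invariant factors (1,1,1,1,1,1).

The boundary map ∂_2: C_2 → C_1 acts by ∂[p,q,r] = [q,r] − [p,r] + [p,q]. For instance
  ∂[1,3,6] = [3,6] − [1,6] + [1,3],
  ∂[0,1,5] = [1,5] − [0,5] + [0,1].
The 18×12 boundary matrix has rank 12 and Smith normal form diag(1,1,1,1,1,1,1,1,1,1,1,2).

Reading off H_k = ker ∂_k / im ∂_{k+1}:

  H_0: rank C_0 − rank ∂_1 = 7 − 6 = 1, and the invariant factors of ∂_1 are all 1, so H_0 ≅ Z.
  H_1: rank ker ∂_1 − rank ∂_2 = (18 − 6) − 12 = 0, and ∂_2 has invariant factor 2 > 1, so H_1 ≅ Z/2.
  H_2: rank ker ∂_2 − rank ∂_3 = (12 − 12) − 0 = 0, and there is no ∂_3, so H_2 ≅ 0.

As a check, the Euler characteristic is 7 − 18 + 12 = 1, which agrees with 1 − 0 + 0 = 1.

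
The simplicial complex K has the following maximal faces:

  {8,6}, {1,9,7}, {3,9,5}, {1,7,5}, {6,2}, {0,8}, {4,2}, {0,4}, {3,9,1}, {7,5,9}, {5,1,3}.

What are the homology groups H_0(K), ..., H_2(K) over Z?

We work with the vertex ordering 0 < 1 < 2 < 3 < 4 < 5 < 6 < 7 < 8 < 9. The simplices of K, each written with vertices in increasing order, are:

  0-simplices (10): [0], [1], [2], [3], [4], [5], [6], [7], [8], [9]
  1-simplices (14): [0,4], [0,8], [1,3], [1,5], [1,7], [1,9], [2,4], [2,6], [3,5], [3,9], [5,7], [5,9], [6,8], [7,9]
  2-simplices (6): [1,3,5], [1,3,9], [1,5,7], [1,7,9], [3,5,9], [5,7,9]

Hence C_0 ≅ Z^10, C_1 ≅ Z^14, C_2 ≅ Z^6.

Boundary ∂_1: C_1 → C_0 sends each edge [p,q] (with p < q) to q − p. For instance
  ∂[3,5] = [5] − [3].
As a 10×14 matrix over Z this has rank 8, with invariant factors (1,1,1,1,1,1,1,1).

∂_2: C_2 → C_1 maps a triangle to the signed sum of its edges. For instance
  ∂[3,5,9] = [5,9] − [3,9] + [3,5],
  ∂[5,7,9] = [7,9] − [5,9] + [5,7].
The resulting 14×6 matrix has rank 5, and its Smith normal form has invariant factors (1,1,1,1,1).

Reading off H_k = ker ∂_k / im ∂_{k+1}:

  H_0: rank C_0 − rank ∂_1 = 10 − 8 = 2, and the invariant factors of ∂_1 are all 1, so H_0 ≅ Z^2.
  H_1: rank ker ∂_1 − rank ∂_2 = (14 − 8) − 5 = 1, and the invariant factors of ∂_2 are all 1, so H_1 ≅ Z.
  H_2: rank ker ∂_2 − rank ∂_3 = (6 − 5) − 0 = 1, and there is no ∂_3, so H_2 ≅ Z.

(K is a triangulation of the disjoint union of the 2-sphere S^2 and the circle S^1.)

H_0 ≅ Z^2,  H_1 ≅ Z,  H_2 ≅ Z.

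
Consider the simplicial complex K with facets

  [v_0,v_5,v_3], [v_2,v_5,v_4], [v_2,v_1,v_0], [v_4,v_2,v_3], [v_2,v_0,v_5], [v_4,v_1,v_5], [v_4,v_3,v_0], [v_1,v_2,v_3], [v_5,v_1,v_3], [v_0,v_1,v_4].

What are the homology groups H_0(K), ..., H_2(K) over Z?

Take the total order v_0 < v_1 < v_2 < v_3 < v_4 < v_5 on the vertex set. Then K (dimension 2) consists of the simplices:

  0-simplices (6): [v_0], [v_1], [v_2], [v_3], [v_4], [v_5]
  1-simplices (15): (15 of them)
  2-simplices (10): [v_0,v_1,v_2], [v_0,v_1,v_4], [v_0,v_2,v_5], [v_0,v_3,v_4], [v_0,v_3,v_5], [v_1,v_2,v_3], [v_1,v_3,v_5], [v_1,v_4,v_5], [v_2,v_3,v_4], [v_2,v_4,v_5]

Hence C_0 ≅ Z^6, C_1 ≅ Z^15, C_2 ≅ Z^10.

Boundary ∂_1: C_1 → C_0 sends each edge [p,q] (with p < q) to q − p.
The resulting 6×15 matrix has rank 5, and its Smith normal form has invariant factors (1,1,1,1,1).

∂_2: C_2 → C_1 sends each 2-simplex [p,q,r] to [q,r] − [p,r] + [p,q]. For instance
  ∂[v_0,v_3,v_5] = [v_3,v_5] − [v_0,v_5] + [v_0,v_3],
  ∂[v_2,v_4,v_5] = [v_4,v_5] − [v_2,v_5] + [v_2,v_4].
As a 15×10 matrix over Z this has rank 10, with invariant factors (1,1,1,1,1,1,1,1,1,2).

From H_k ≅ ker(∂_k) / im(∂_{k+1}) we obtain:

  H_0: rank C_0 − rank ∂_1 = 6 − 5 = 1, and the invariant factors of ∂_1 are all 1, so H_0 ≅ Z.
  H_1: rank ker ∂_1 − rank ∂_2 = (15 − 5) − 10 = 0, and ∂_2 has invariant factor 2 > 1, so H_1 ≅ Z/2.
  H_2: rank ker ∂_2 − rank ∂_3 = (10 − 10) − 0 = 0, and there is no ∂_3, so H_2 ≅ 0.

(K is a triangulation of the real projective plane RP^2.)

H_0 ≅ Z,  H_1 ≅ Z/2,  H_2 = 0.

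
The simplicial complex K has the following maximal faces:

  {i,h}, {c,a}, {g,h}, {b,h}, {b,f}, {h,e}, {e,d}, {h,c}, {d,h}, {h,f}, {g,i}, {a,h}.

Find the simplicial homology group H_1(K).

H_1 ≅ Z^4.

Fix the vertex order a < b < c < d < e < f < g < h < i and write every simplex with vertices in increasing order. Then dim K = 1 and the simplices of K are:

  0-simplices (9): a, b, c, d, e, f, g, h, i
  1-simplices (12): ac, ah, bf, bh, ch, de, dh, eh, fh, gh, gi, hi

Hence C_0 ≅ Z^9, C_1 ≅ Z^12.

∂_1: C_1 → C_0 maps an edge to its endpoints' difference, ∂[p,q] = q − p. For instance
  ∂ch = h − c.
As a 9×12 matrix over Z this has rank 8, with invariant factors (1,1,1,1,1,1,1,1).

Computing H_k = (kernel of ∂_k) / (image of ∂_{k+1}):

  H_1: rank ker ∂_1 − rank ∂_2 = (12 − 8) − 0 = 4, and there is no ∂_2, so H_1 = Z^4.

(K is a triangulation of a wedge of 4 circles.)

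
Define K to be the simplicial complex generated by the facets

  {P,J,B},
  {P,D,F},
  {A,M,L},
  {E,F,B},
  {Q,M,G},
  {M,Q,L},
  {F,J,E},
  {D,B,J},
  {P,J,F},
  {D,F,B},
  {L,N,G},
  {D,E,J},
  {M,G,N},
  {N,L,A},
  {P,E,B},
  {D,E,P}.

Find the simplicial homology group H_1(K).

H_1 = Z ⊕ Z/2.

We work with the vertex ordering A < B < D < E < F < G < J < L < M < N < P < Q. The simplices of K, each written with vertices in increasing order, are:

  0-simplices (12): A, B, D, E, F, G, J, L, M, N, P, Q
  1-simplices (27): AL, AM, AN, BD, BE, BF, BJ, BP, DE, DF, DJ, DP, EF, EJ, EP, FJ, FP, GL, GM, GN, GQ, JP, LM, LN, LQ, MN, MQ
  2-simplices (16): ALM, ALN, BDF, BDJ, BEF, BEP, BJP, DEJ, DEP, DFP, EFJ, FJP, GLN, GMN, GMQ, LMQ

so the chain groups are C_0 ≅ Z^12, C_1 ≅ Z^27, C_2 ≅ Z^16.

The boundary map ∂_1: C_1 → C_0 maps an edge to its endpoints' difference, ∂[p,q] = q − p. For instance
  ∂GQ = Q − G.
This gives a 12×27 integer matrix of rank 10; reducing to Smith normal form yields diagonal entries (1,1,1,1,1,1,1,1,1,1).

The boundary map ∂_2: C_2 → C_1 acts by ∂[p,q,r] = [q,r] − [p,r] + [p,q]. For instance
  ∂BDF = DF − BF + BD,
  ∂BEP = EP − BP + BE.
The resulting 27×16 matrix has rank 16, and its Smith normal form has invariant factors (1,1,1,1,1,1,1,1,1,1,1,1,1,1,1,2).

Computing H_k = (kernel of ∂_k) / (image of ∂_{k+1}):

  H_1: rank ker ∂_1 − rank ∂_2 = (27 − 10) − 16 = 1, and ∂_2 has invariant factor 2 > 1, so H_1 = Z ⊕ Z/2.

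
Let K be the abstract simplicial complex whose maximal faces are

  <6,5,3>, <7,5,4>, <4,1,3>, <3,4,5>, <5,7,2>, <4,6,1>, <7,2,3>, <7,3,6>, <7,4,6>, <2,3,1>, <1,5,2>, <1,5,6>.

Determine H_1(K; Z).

We work with the vertex ordering 1 < 2 < 3 < 4 < 5 < 6 < 7. The simplices of K, each written with vertices in increasing order, are:

  0-simplices (7): [1], [2], [3], [4], [5], [6], [7]
  1-simplices (18): [1,2], [1,3], [1,4], [1,5], [1,6], [2,3], [2,5], [2,7], [3,4], [3,5], [3,6], [3,7], [4,5], [4,6], [4,7], [5,6], [5,7], [6,7]
  2-simplices (12): [1,2,3], [1,2,5], [1,3,4], [1,4,6], [1,5,6], [2,3,7], [2,5,7], [3,4,5], [3,5,6], [3,6,7], [4,5,7], [4,6,7]

giving chain groups C_0 ≅ Z^7, C_1 ≅ Z^18, C_2 ≅ Z^12.

The boundary map ∂_1: C_1 → C_0 sends each edge [p,q] (with p < q) to q − p. For instance
  ∂[4,5] = [5] − [4].
This gives a 7×18 integer matrix of rank 6; reducing to Smith normal form yields diagonal entries (1,1,1,1,1,1).

The boundary map ∂_2: C_2 → C_1 sends each 2-simplex [p,q,r] to [q,r] − [p,r] + [p,q]. For instance
  ∂[4,5,7] = [5,7] − [4,7] + [4,5],
  ∂[1,5,6] = [5,6] − [1,6] + [1,5].
The resulting 18×12 matrix has rank 12, and its Smith normal form has invariant factors (1,1,1,1,1,1,1,1,1,1,1,2).

Reading off H_k = ker ∂_k / im ∂_{k+1}:

  H_1: rank ker ∂_1 − rank ∂_2 = (18 − 6) − 12 = 0, and ∂_2 has invariant factor 2 > 1, so H_1 = Z/2Z.

H_1 = Z/2Z.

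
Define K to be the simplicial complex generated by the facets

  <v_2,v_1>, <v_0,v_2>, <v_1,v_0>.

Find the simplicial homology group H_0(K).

Take the total order v_0 < v_1 < v_2 on the vertex set. Then K (dimension 1) consists of the simplices:

  0-simplices (3): [v_0], [v_1], [v_2]
  1-simplices (3): [v_0,v_1], [v_0,v_2], [v_1,v_2]

Hence C_0 ≅ Z^3, C_1 ≅ Z^3.

The boundary map ∂_1: C_1 → C_0 sends each edge [p,q] (with p < q) to q − p.
This gives a 3×3 integer matrix of rank 2; reducing to Smith normal form yields diagonal entries (1,1).

Computing H_k = (kernel of ∂_k) / (image of ∂_{k+1}):

  H_0: rank C_0 − rank ∂_1 = 3 − 2 = 1, and the invariant factors of ∂_1 are all 1, so H_0 = Z.

H_0 = Z.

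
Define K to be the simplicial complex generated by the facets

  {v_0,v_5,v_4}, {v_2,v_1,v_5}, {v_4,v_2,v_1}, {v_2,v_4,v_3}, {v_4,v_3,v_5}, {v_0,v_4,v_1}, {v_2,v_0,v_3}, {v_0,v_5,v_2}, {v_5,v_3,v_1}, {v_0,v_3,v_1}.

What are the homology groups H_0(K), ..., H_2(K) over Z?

Fix the vertex order v_0 < v_1 < v_2 < v_3 < v_4 < v_5 and write every simplex with vertices in increasing order. Then dim K = 2 and the simplices of K are:

  0-simplices (6): [v_0], [v_1], [v_2], [v_3], [v_4], [v_5]
  1-simplices (15): (15 of them)
  2-simplices (10): [v_0,v_1,v_3], [v_0,v_1,v_4], [v_0,v_2,v_3], [v_0,v_2,v_5], [v_0,v_4,v_5], [v_1,v_2,v_4], [v_1,v_2,v_5], [v_1,v_3,v_5], [v_2,v_3,v_4], [v_3,v_4,v_5]

Hence C_0 ≅ Z^6, C_1 ≅ Z^15, C_2 ≅ Z^10.

Boundary ∂_1: C_1 → C_0 sends each edge [p,q] (with p < q) to q − p. For instance
  ∂[v_0,v_4] = [v_4] − [v_0].
As a 6×15 matrix over Z this has rank 5, with invariant factors (1,1,1,1,1).

The boundary map ∂_2: C_2 → C_1 acts by ∂[p,q,r] = [q,r] − [p,r] + [p,q]. For instance
  ∂[v_2,v_3,v_4] = [v_3,v_4] − [v_2,v_4] + [v_2,v_3],
  ∂[v_0,v_2,v_3] = [v_2,v_3] − [v_0,v_3] + [v_0,v_2].
This gives a 15×10 integer matrix of rank 10; reducing to Smith normal form yields diagonal entries (1,1,1,1,1,1,1,1,1,2).

Now H_k = ker ∂_k / im ∂_{k+1}, so:

  H_0: rank C_0 − rank ∂_1 = 6 − 5 = 1, and the invariant factors of ∂_1 are all 1, so H_0 = Z.
  H_1: rank ker ∂_1 − rank ∂_2 = (15 − 5) − 10 = 0, and ∂_2 has invariant factor 2 > 1, so H_1 = Z/2.
  H_2: rank ker ∂_2 − rank ∂_3 = (10 − 10) − 0 = 0, and there is no ∂_3, so H_2 = 0.

As a check, the Euler characteristic is 6 − 15 + 10 = 1, which agrees with 1 − 0 + 0 = 1.

H_0 = Z,  H_1 = Z/2,  H_2 = 0.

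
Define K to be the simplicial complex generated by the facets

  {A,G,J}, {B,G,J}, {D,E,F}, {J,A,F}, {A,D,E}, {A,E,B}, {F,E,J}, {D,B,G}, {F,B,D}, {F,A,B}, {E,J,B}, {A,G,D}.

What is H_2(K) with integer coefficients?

H_2 ≅ 0.

Order the vertices as A < B < D < E < F < G < J. Listing each simplex with vertices in this order, K has dimension 2 with simplices:

  0-simplices (7): A, B, D, E, F, G, J
  1-simplices (18): AB, AD, AE, AF, AG, AJ, BD, BE, BF, BG, BJ, DE, DF, DG, EF, EJ, FJ, GJ
  2-simplices (12): ABE, ABF, ADE, ADG, AFJ, AGJ, BDF, BDG, BEJ, BGJ, DEF, EFJ

Hence C_0 ≅ Z^7, C_1 ≅ Z^18, C_2 ≅ Z^12.

Boundary ∂_1: C_1 → C_0 is given by ∂[p,q] = [q] − [p].
This gives a 7×18 integer matrix of rank 6; reducing to Smith normal form yields diagonal entries (1,1,1,1,1,1).

The boundary map ∂_2: C_2 → C_1 acts by ∂[p,q,r] = [q,r] − [p,r] + [p,q]. For instance
  ∂AGJ = GJ − AJ + AG,
  ∂BDG = DG − BG + BD.
This gives a 18×12 integer matrix of rank 12; reducing to Smith normal form yields diagonal entries (1,1,1,1,1,1,1,1,1,1,1,2).

Computing H_k = (kernel of ∂_k) / (image of ∂_{k+1}):

  H_2: rank ker ∂_2 − rank ∂_3 = (12 − 12) − 0 = 0, and there is no ∂_3, so H_2 = 0.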